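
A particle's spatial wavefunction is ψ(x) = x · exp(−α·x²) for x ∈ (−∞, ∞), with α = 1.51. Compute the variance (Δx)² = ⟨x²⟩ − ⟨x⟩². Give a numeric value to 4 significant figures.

0.4967

Compute ⟨x⟩ and ⟨x²⟩ separately, then (Δx)² = ⟨x²⟩ − ⟨x⟩².
Expand each integrand as polynomial × e^(−2αx²) and use ∫x^(2j)·e^(−2αx²) dx = (2j−1)!!/(4α)^j · √(π/(2α)), odd powers → 0; here √(π/(2α)) = 1.0199.
Normalization: ∫|ψ|² dx = 0.16886.
⟨x⟩ = 0.0000 and ⟨x²⟩ = 0.49669.
(Δx)² = 0.49669 − (0.0000)² = 0.49669.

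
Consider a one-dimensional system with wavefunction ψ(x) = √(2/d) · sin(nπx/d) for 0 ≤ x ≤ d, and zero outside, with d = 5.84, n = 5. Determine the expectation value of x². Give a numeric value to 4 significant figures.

11.30

⟨x²⟩ = ∫ x²·|ψ|² dx (integrals over the domain).
With sin²θ = (1 − cos2θ)/2 on 0 ≤ x ≤ d: ∫sin²(nπx/d) dx = d/2, ∫x·sin²(nπx/d) dx = d²/4, ∫x²·sin²(nπx/d) dx = d³·(1/6 − 1/(4n²π²)); higher powers xᵏ the same way, integrating xᵏ·cos(2nπx/d) by parts.
⟨x²⟩ = 11.299.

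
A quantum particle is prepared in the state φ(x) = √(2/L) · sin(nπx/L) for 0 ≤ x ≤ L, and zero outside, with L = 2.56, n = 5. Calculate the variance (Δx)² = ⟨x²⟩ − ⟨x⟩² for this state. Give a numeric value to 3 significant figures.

Compute ⟨x⟩ and ⟨x²⟩ separately, then (Δx)² = ⟨x²⟩ − ⟨x⟩².
With sin²θ = (1 − cos2θ)/2 on 0 ≤ x ≤ L: ∫sin²(nπx/L) dx = L/2, ∫x·sin²(nπx/L) dx = L²/4, ∫x²·sin²(nπx/L) dx = L³·(1/6 − 1/(4n²π²)); higher powers xᵏ the same way, integrating xᵏ·cos(2nπx/L) by parts.
⟨x⟩ = 1.2800 and ⟨x²⟩ = 2.1713.
(Δx)² = 2.1713 − (1.2800)² = 0.53285.

0.533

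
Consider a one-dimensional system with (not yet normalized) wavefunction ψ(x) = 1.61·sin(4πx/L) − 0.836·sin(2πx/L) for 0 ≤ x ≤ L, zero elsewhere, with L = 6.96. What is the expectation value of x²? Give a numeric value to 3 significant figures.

⟨x²⟩ = ∫ x²·|ψ|² dx / ∫|ψ|² dx (integrals over the domain).
On 0 ≤ x ≤ L (j ≠ l): ∫sin²(jπx/L) dx = L/2, ∫sin(jπx/L)·sin(lπx/L) dx = 0; diagonal moments ∫x·sin²(jπx/L) dx = L²/4, ∫x²·sin²(jπx/L) dx = L³·(1/6 − 1/(4j²π²)); cross terms ∫x·sin(jπx/L)·sin(lπx/L) dx = 0 for j + l even and −4jlL²/(π²(j² − l²)²) for j + l odd, ∫x²·sin(jπx/L)·sin(lπx/L) dx = (−1)^(j+l)·4jlL³/(π²(j² − l²)²); higher powers the same way via product-to-sum and parts.
State is unnormalized: ∫|ψ|² dx = 11.453, and ∫ψ*·x²·ψ dx = 161.62, so ⟨x²⟩ = 161.62 / 11.453.
⟨x²⟩ = 14.112.

14.1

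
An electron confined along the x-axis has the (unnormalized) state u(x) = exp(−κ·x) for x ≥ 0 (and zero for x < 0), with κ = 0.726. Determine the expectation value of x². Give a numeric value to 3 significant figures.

0.949

⟨x²⟩ = ∫ x²·|u|² dx / ∫|u|² dx (integrals over the domain).
Every integrand reduces to terms xʲ·e^(−2κx) on [0, ∞); use ∫₀^∞ xʲ·e^(−2κx) dx = j!/(2κ)^(j+1).
State is unnormalized: ∫|u|² dx = 0.68871, and ∫u*·x²·u dx = 0.65333, so ⟨x²⟩ = 0.65333 / 0.68871.
⟨x²⟩ = 0.94863.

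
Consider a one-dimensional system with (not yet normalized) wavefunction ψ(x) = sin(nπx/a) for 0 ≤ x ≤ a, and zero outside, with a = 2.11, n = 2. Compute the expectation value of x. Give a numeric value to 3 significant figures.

⟨x⟩ = ∫ x·|ψ|² dx / ∫|ψ|² dx (integrals over the domain).
With sin²θ = (1 − cos2θ)/2 on 0 ≤ x ≤ a: ∫sin²(nπx/a) dx = a/2, ∫x·sin²(nπx/a) dx = a²/4, ∫x²·sin²(nπx/a) dx = a³·(1/6 − 1/(4n²π²)); higher powers xᵏ the same way, integrating xᵏ·cos(2nπx/a) by parts.
State is unnormalized: ∫|ψ|² dx = 1.0550, and ∫ψ*·x·ψ dx = 1.1130, so ⟨x⟩ = 1.1130 / 1.0550.
⟨x⟩ = 1.0550.

1.06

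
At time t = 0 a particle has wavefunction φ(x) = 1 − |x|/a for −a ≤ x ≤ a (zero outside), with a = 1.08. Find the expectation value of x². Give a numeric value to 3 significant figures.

0.117

⟨x²⟩ = ∫ x²·|φ|² dx / ∫|φ|² dx (integrals over the domain).
φ is even, so ∫ over [−a, a] = 2∫₀ᵃ with φ = 1 − x/a there: ∫₀ᵃ (1 − x/a)² dx = a/3, ∫₀ᵃ x²(1 − x/a)² dx = a³/30, ∫₀ᵃ x⁴(1 − x/a)² dx = a⁵/105.
State is unnormalized: ∫|φ|² dx = 0.72000, and ∫φ*·x²·φ dx = 0.083981, so ⟨x²⟩ = 0.083981 / 0.72000.
⟨x²⟩ = 0.11664.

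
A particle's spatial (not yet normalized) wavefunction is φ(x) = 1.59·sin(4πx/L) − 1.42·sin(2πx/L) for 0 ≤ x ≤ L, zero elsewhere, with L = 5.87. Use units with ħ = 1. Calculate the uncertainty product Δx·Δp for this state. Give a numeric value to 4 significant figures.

Δx = √(⟨x²⟩−⟨x⟩²), Δp = √(⟨p²⟩−⟨p⟩²).
On 0 ≤ x ≤ L (j ≠ l): ∫sin²(jπx/L) dx = L/2, ∫sin(jπx/L)·sin(lπx/L) dx = 0; diagonal moments ∫x·sin²(jπx/L) dx = L²/4, ∫x²·sin²(jπx/L) dx = L³·(1/6 − 1/(4j²π²)); cross terms ∫x·sin(jπx/L)·sin(lπx/L) dx = 0 for j + l even and −4jlL²/(π²(j² − l²)²) for j + l odd, ∫x²·sin(jπx/L)·sin(lπx/L) dx = (−1)^(j+l)·4jlL³/(π²(j² − l²)²); higher powers the same way via product-to-sum and parts. d²/dx² sin(jπx/L) = −(jπ/L)²·sin(jπx/L); on 0 ≤ x ≤ L, ∫sin²(jπx/L) dx = L/2 and ∫sin(jπx/L)·sin(lπx/L) dx = 0 for j ≠ l, so only diagonal terms survive in ∫|φ|² and ∫φ·φ″; ∫φ·φ′ dx = [φ²/2] between the walls = 0.
Normalization: ∫|φ|² dx = 13.338.
⟨x⟩ = 2.9350, ⟨x²⟩ = 9.6895 ⇒ Δx = 1.0370.
⟨p⟩ = 0.0000, ⟨p²⟩ = 3.0578 ⇒ Δp = 1.7487.
Δx·Δp = 1.8133.

1.813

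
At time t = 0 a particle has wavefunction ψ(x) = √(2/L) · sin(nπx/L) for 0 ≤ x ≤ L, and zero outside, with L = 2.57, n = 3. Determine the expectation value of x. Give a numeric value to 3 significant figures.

1.29

⟨x⟩ = ∫ x·|ψ|² dx (integrals over the domain).
With sin²θ = (1 − cos2θ)/2 on 0 ≤ x ≤ L: ∫sin²(nπx/L) dx = L/2, ∫x·sin²(nπx/L) dx = L²/4, ∫x²·sin²(nπx/L) dx = L³·(1/6 − 1/(4n²π²)); higher powers xᵏ the same way, integrating xᵏ·cos(2nπx/L) by parts.
⟨x⟩ = 1.2850.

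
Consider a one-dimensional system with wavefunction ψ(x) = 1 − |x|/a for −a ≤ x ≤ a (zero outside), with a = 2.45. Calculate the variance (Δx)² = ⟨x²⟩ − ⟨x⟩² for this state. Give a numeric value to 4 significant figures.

Compute ⟨x⟩ and ⟨x²⟩ separately, then (Δx)² = ⟨x²⟩ − ⟨x⟩².
ψ is even, so ∫ over [−a, a] = 2∫₀ᵃ with ψ = 1 − x/a there: ∫₀ᵃ (1 − x/a)² dx = a/3, ∫₀ᵃ x²(1 − x/a)² dx = a³/30, ∫₀ᵃ x⁴(1 − x/a)² dx = a⁵/105.
Normalization: ∫|ψ|² dx = 1.6333.
⟨x⟩ = 0.0000 and ⟨x²⟩ = 0.60025.
(Δx)² = 0.60025 − (0.0000)² = 0.60025.

0.6003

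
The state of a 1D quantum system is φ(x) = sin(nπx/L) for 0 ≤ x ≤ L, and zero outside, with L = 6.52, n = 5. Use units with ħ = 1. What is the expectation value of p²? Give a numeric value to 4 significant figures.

p² φ = −ħ² d²φ/dx²; ⟨p²⟩ = −ħ² ∫ φ*·φ'' dx / ∫|φ|² dx.
d/dx sin(nπx/L) = (nπ/L)·cos(nπx/L) and d²/dx² sin(nπx/L) = −(nπ/L)²·sin(nπx/L); on 0 ≤ x ≤ L, ∫sin²(nπx/L) dx = L/2 and ∫sin(nπx/L)·cos(nπx/L) dx = 0.
State is unnormalized: ∫|φ|² dx = 3.2600, and ∫φ*·(−ħ² φ'') dx = 18.922, so ⟨p²⟩ = 18.922 / 3.2600.
⟨p²⟩ = 5.8042.

5.804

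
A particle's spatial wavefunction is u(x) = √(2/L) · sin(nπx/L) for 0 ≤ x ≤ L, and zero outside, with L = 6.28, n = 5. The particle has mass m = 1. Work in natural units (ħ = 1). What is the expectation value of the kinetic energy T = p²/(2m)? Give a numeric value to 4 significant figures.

3.128

T = −(ħ²/2m) d²/dx², so ⟨T⟩ = −(ħ²/2m) ∫ u*·u'' dx; with m = 1.
d/dx sin(nπx/L) = (nπ/L)·cos(nπx/L) and d²/dx² sin(nπx/L) = −(nπ/L)²·sin(nπx/L); on 0 ≤ x ≤ L, ∫sin²(nπx/L) dx = L/2 and ∫sin(nπx/L)·cos(nπx/L) dx = 0.
⟨T⟩ = 3.1282.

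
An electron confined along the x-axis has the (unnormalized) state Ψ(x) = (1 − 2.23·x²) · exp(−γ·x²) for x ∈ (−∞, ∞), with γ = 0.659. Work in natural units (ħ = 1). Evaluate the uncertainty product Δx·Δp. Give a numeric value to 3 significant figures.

Δx = √(⟨x²⟩−⟨x⟩²), Δp = √(⟨p²⟩−⟨p⟩²).
Expand each integrand as polynomial × e^(−2γx²) and use ∫x^(2j)·e^(−2γx²) dx = (2j−1)!!/(4γ)^j · √(π/(2γ)), odd powers → 0; here √(π/(2γ)) = 1.5439. Differentiate with the product rule, d/dx e^(−γx²) = −2γx·e^(−γx²).
Normalization: ∫|Ψ|² dx = 2.2465.
⟨x⟩ = 0.0000, ⟨x²⟩ = 1.7362 ⇒ Δx = 1.3176.
⟨p⟩ = 0.0000, ⟨p²⟩ = 3.4881 ⇒ Δp = 1.8676.
Δx·Δp = 2.4609.

2.46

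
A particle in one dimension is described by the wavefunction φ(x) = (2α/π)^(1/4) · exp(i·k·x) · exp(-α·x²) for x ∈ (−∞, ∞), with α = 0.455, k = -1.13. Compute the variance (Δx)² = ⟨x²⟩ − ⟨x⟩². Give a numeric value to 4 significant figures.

Compute ⟨x⟩ and ⟨x²⟩ separately, then (Δx)² = ⟨x²⟩ − ⟨x⟩².
Gaussian moments: ∫x^(2j)·e^(−2αx²) dx = (2j−1)!!/(4α)^j · √(π/(2α)), odd powers integrate to 0; here √(π/(2α)) = 1.8580.
⟨x⟩ = 0.0000 and ⟨x²⟩ = 0.54945.
(Δx)² = 0.54945 − (0.0000)² = 0.54945.

0.5495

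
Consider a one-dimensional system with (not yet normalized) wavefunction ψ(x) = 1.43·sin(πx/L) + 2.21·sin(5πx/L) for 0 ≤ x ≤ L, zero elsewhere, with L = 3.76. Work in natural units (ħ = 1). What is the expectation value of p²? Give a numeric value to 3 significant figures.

p² ψ = −ħ² d²ψ/dx²; ⟨p²⟩ = −ħ² ∫ ψ*·ψ'' dx / ∫|ψ|² dx.
d²/dx² sin(jπx/L) = −(jπ/L)²·sin(jπx/L); on 0 ≤ x ≤ L, ∫sin²(jπx/L) dx = L/2 and ∫sin(jπx/L)·sin(lπx/L) dx = 0 for j ≠ l, so only diagonal terms survive in ∫|ψ|² and ∫ψ·ψ″; ∫ψ·ψ′ dx = [ψ²/2] between the walls = 0.
State is unnormalized: ∫|ψ|² dx = 13.027, and ∫ψ*·(−ħ² ψ'') dx = 162.94, so ⟨p²⟩ = 162.94 / 13.027.
⟨p²⟩ = 12.508.

12.5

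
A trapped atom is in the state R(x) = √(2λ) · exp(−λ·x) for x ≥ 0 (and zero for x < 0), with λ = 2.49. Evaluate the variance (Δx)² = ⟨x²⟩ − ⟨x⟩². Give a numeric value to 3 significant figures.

0.0403

Compute ⟨x⟩ and ⟨x²⟩ separately, then (Δx)² = ⟨x²⟩ − ⟨x⟩².
Every integrand reduces to terms xʲ·e^(−2λx) on [0, ∞); use ∫₀^∞ xʲ·e^(−2λx) dx = j!/(2λ)^(j+1).
⟨x⟩ = 0.20080 and ⟨x²⟩ = 0.080644.
(Δx)² = 0.080644 − (0.20080)² = 0.040322.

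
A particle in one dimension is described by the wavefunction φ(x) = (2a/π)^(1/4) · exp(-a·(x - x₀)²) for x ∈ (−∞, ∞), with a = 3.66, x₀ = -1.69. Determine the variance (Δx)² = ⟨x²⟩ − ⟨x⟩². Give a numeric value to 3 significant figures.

Compute ⟨x⟩ and ⟨x²⟩ separately, then (Δx)² = ⟨x²⟩ − ⟨x⟩².
Gaussian moments (u = x − x₀): ∫u^(2j)·e^(−2au²) du = (2j−1)!!/(4a)^j · √(π/(2a)), odd powers integrate to 0; here √(π/(2a)) = 0.65512.
⟨x⟩ = -1.6900 and ⟨x²⟩ = 2.9244.
(Δx)² = 2.9244 − (-1.6900)² = 0.068306.

0.0683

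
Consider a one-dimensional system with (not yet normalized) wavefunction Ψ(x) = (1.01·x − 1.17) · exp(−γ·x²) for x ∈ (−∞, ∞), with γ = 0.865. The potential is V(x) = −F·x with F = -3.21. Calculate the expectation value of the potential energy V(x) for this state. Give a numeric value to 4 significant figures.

⟨V⟩ = ∫ V(x)·|Ψ|² dx / ∫|Ψ|² dx.
Expand each integrand as polynomial × e^(−2γx²) and use ∫x^(2j)·e^(−2γx²) dx = (2j−1)!!/(4γ)^j · √(π/(2γ)), odd powers → 0; here √(π/(2γ)) = 1.3476.
State is unnormalized: ∫|Ψ|² dx = 2.2420, and ∫Ψ*·V(x)·Ψ dx = -2.9547, so ⟨V⟩ = -2.9547 / 2.2420.
⟨V⟩ = -1.3179.

-1.318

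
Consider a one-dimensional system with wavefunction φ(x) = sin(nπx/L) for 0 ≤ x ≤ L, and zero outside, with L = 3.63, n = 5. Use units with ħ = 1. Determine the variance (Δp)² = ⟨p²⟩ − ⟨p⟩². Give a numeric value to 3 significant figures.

18.7

Compute ⟨p⟩ and ⟨p²⟩ separately; (Δp)² = ⟨p²⟩ − ⟨p⟩².
d/dx sin(nπx/L) = (nπ/L)·cos(nπx/L) and d²/dx² sin(nπx/L) = −(nπ/L)²·sin(nπx/L); on 0 ≤ x ≤ L, ∫sin²(nπx/L) dx = L/2 and ∫sin(nπx/L)·cos(nπx/L) dx = 0.
Normalization: ∫|φ|² dx = 1.8150.
⟨p⟩ = 0.0000 and ⟨p²⟩ = 18.725.
(Δp)² = 18.725 − (0.0000)² = 18.725.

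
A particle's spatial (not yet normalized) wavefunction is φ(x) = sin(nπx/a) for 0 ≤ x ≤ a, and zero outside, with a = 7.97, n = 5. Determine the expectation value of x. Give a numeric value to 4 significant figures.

⟨x⟩ = ∫ x·|φ|² dx / ∫|φ|² dx (integrals over the domain).
With sin²θ = (1 − cos2θ)/2 on 0 ≤ x ≤ a: ∫sin²(nπx/a) dx = a/2, ∫x·sin²(nπx/a) dx = a²/4, ∫x²·sin²(nπx/a) dx = a³·(1/6 − 1/(4n²π²)); higher powers xᵏ the same way, integrating xᵏ·cos(2nπx/a) by parts.
State is unnormalized: ∫|φ|² dx = 3.9850, and ∫φ*·x·φ dx = 15.880, so ⟨x⟩ = 15.880 / 3.9850.
⟨x⟩ = 3.9850.

3.985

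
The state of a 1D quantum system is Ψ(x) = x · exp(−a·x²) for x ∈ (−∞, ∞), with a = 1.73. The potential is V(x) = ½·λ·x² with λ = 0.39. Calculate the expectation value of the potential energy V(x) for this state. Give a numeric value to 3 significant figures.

0.0845

⟨V⟩ = ∫ V(x)·|Ψ|² dx / ∫|Ψ|² dx.
Expand each integrand as polynomial × e^(−2ax²) and use ∫x^(2j)·e^(−2ax²) dx = (2j−1)!!/(4a)^j · √(π/(2a)), odd powers → 0; here √(π/(2a)) = 0.95288.
State is unnormalized: ∫|Ψ|² dx = 0.13770, and ∫Ψ*·V(x)·Ψ dx = 0.011641, so ⟨V⟩ = 0.011641 / 0.13770.
⟨V⟩ = 0.084538.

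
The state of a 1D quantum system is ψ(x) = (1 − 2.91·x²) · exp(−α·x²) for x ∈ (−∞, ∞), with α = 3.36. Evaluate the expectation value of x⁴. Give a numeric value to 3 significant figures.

0.0112

⟨x⁴⟩ = ∫ x⁴·|ψ|² dx / ∫|ψ|² dx (integrals over the domain).
Expand each integrand as polynomial × e^(−2αx²) and use ∫x^(2j)·e^(−2αx²) dx = (2j−1)!!/(4α)^j · √(π/(2α)), odd powers → 0; here √(π/(2α)) = 0.68374.
State is unnormalized: ∫|ψ|² dx = 0.48382, and ∫ψ*·x⁴·ψ dx = 0.0054010, so ⟨x⁴⟩ = 0.0054010 / 0.48382.
⟨x⁴⟩ = 0.011163.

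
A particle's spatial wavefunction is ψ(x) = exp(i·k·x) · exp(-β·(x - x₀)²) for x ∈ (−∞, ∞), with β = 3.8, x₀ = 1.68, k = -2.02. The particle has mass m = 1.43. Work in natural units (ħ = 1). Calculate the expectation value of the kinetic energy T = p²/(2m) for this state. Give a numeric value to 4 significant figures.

T = −(ħ²/2m) d²/dx², so ⟨T⟩ = −(ħ²/2m) ∫ ψ*·ψ'' dx / ∫|ψ|² dx; with m = 1.43.
Gaussian moments (u = x − x₀): ∫u^(2j)·e^(−2βu²) du = (2j−1)!!/(4β)^j · √(π/(2β)), odd powers integrate to 0; here √(π/(2β)) = 0.64294. Derivatives: ψ′ = (ik − 2βu)·ψ, ψ″ = ((ik − 2βu)² − 2β)·ψ; the odd-in-u pieces drop out.
State is unnormalized: ∫|ψ|² dx = 0.64294, and ∫ψ*·(−ħ²/2m · ψ'') dx = 1.7715, so ⟨T⟩ = 1.7715 / 0.64294.
⟨T⟩ = 2.7554.

2.755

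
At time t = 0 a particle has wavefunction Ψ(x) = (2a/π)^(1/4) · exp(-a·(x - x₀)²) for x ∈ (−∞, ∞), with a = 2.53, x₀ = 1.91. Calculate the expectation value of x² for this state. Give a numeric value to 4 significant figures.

⟨x²⟩ = ∫ x²·|Ψ|² dx (integrals over the domain).
Gaussian moments (u = x − x₀): ∫u^(2j)·e^(−2au²) du = (2j−1)!!/(4a)^j · √(π/(2a)), odd powers integrate to 0; here √(π/(2a)) = 0.78795.
⟨x²⟩ = 3.7469.

3.747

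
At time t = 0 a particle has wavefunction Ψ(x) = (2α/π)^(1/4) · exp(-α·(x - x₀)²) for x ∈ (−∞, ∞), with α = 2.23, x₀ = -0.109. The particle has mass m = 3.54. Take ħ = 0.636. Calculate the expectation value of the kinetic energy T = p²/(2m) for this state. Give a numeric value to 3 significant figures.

0.127

T = −(ħ²/2m) d²/dx², so ⟨T⟩ = −(ħ²/2m) ∫ Ψ*·Ψ'' dx; with m = 3.54.
Gaussian moments (u = x − x₀): ∫u^(2j)·e^(−2αu²) du = (2j−1)!!/(4α)^j · √(π/(2α)), odd powers integrate to 0; here √(π/(2α)) = 0.83928. Derivatives: d/dx e^(−αu²) = −2αu·e^(−αu²), d²/dx² e^(−αu²) = (4α²u² − 2α)·e^(−αu²).
⟨T⟩ = 0.12740.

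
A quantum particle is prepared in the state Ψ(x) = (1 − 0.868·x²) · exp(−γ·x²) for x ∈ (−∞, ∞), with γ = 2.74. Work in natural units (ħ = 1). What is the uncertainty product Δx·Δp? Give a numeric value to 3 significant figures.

Δx = √(⟨x²⟩−⟨x⟩²), Δp = √(⟨p²⟩−⟨p⟩²).
Expand each integrand as polynomial × e^(−2γx²) and use ∫x^(2j)·e^(−2γx²) dx = (2j−1)!!/(4γ)^j · √(π/(2γ)), odd powers → 0; here √(π/(2γ)) = 0.75715. Differentiate with the product rule, d/dx e^(−γx²) = −2γx·e^(−γx²).
Normalization: ∫|Ψ|² dx = 0.65147.
⟨x⟩ = 0.0000, ⟨x²⟩ = 0.065629 ⇒ Δx = 0.25618.
⟨p⟩ = 0.0000, ⟨p²⟩ = 3.8287 ⇒ Δp = 1.9567.
Δx·Δp = 0.50127.

0.501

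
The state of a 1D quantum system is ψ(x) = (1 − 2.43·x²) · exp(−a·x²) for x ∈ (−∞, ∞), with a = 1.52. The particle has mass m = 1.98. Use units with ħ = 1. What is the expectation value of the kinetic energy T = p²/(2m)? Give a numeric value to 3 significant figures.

1.65

T = −(ħ²/2m) d²/dx², so ⟨T⟩ = −(ħ²/2m) ∫ ψ*·ψ'' dx / ∫|ψ|² dx; with m = 1.98.
Expand each integrand as polynomial × e^(−2ax²) and use ∫x^(2j)·e^(−2ax²) dx = (2j−1)!!/(4a)^j · √(π/(2a)), odd powers → 0; here √(π/(2a)) = 1.0166. Differentiate with the product rule, d/dx e^(−ax²) = −2ax·e^(−ax²).
State is unnormalized: ∫|ψ|² dx = 0.69114, and ∫ψ*·(−ħ²/2m · ψ'') dx = 1.1384, so ⟨T⟩ = 1.1384 / 0.69114.
⟨T⟩ = 1.6472.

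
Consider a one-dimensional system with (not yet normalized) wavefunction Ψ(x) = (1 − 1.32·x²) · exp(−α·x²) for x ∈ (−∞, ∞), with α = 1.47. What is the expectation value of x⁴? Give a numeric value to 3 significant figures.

0.0641

⟨x⁴⟩ = ∫ x⁴·|Ψ|² dx / ∫|Ψ|² dx (integrals over the domain).
Expand each integrand as polynomial × e^(−2αx²) and use ∫x^(2j)·e^(−2αx²) dx = (2j−1)!!/(4α)^j · √(π/(2α)), odd powers → 0; here √(π/(2α)) = 1.0337.
State is unnormalized: ∫|Ψ|² dx = 0.72588, and ∫Ψ*·x⁴·Ψ dx = 0.046547, so ⟨x⁴⟩ = 0.046547 / 0.72588.
⟨x⁴⟩ = 0.064125.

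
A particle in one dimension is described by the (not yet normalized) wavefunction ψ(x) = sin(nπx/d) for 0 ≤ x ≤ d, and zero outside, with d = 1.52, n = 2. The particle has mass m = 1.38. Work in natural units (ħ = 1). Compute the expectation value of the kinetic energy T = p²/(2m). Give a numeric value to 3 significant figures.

T = −(ħ²/2m) d²/dx², so ⟨T⟩ = −(ħ²/2m) ∫ ψ*·ψ'' dx / ∫|ψ|² dx; with m = 1.38.
d/dx sin(nπx/d) = (nπ/d)·cos(nπx/d) and d²/dx² sin(nπx/d) = −(nπ/d)²·sin(nπx/d); on 0 ≤ x ≤ d, ∫sin²(nπx/d) dx = d/2 and ∫sin(nπx/d)·cos(nπx/d) dx = 0.
State is unnormalized: ∫|ψ|² dx = 0.76000, and ∫ψ*·(−ħ²/2m · ψ'') dx = 4.7052, so ⟨T⟩ = 4.7052 / 0.76000.
⟨T⟩ = 6.1910.

6.19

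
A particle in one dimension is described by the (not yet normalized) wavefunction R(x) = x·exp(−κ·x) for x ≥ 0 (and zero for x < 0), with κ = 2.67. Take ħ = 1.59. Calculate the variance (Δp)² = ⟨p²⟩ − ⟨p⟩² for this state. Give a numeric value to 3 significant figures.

18.0

Compute ⟨p⟩ and ⟨p²⟩ separately; (Δp)² = ⟨p²⟩ − ⟨p⟩².
Differentiate x·exp(−κ·x) with the product rule; every integrand then reduces to terms xʲ·e^(−2κx) on [0, ∞), with ∫₀^∞ xʲ·e^(−2κx) dx = j!/(2κ)^(j+1).
Normalization: ∫|R|² dx = 0.013134.
⟨p⟩ = 0.0000 and ⟨p²⟩ = 18.023.
(Δp)² = 18.023 − (0.0000)² = 18.023.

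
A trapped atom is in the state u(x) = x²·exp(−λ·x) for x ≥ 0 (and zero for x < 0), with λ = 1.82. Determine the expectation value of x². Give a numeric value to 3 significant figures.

2.26

⟨x²⟩ = ∫ x²·|u|² dx / ∫|u|² dx (integrals over the domain).
Every integrand reduces to terms xʲ·e^(−2λx) on [0, ∞); use ∫₀^∞ xʲ·e^(−2λx) dx = j!/(2λ)^(j+1).
State is unnormalized: ∫|u|² dx = 0.037558, and ∫u*·x²·u dx = 0.085040, so ⟨x²⟩ = 0.085040 / 0.037558.
⟨x²⟩ = 2.2642.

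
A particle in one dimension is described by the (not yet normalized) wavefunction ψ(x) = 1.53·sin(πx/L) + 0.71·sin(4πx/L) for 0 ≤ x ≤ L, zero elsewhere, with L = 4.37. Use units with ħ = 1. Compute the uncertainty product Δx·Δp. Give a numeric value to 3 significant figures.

Δx = √(⟨x²⟩−⟨x⟩²), Δp = √(⟨p²⟩−⟨p⟩²).
On 0 ≤ x ≤ L (j ≠ l): ∫sin²(jπx/L) dx = L/2, ∫sin(jπx/L)·sin(lπx/L) dx = 0; diagonal moments ∫x·sin²(jπx/L) dx = L²/4, ∫x²·sin²(jπx/L) dx = L³·(1/6 − 1/(4j²π²)); cross terms ∫x·sin(jπx/L)·sin(lπx/L) dx = 0 for j + l even and −4jlL²/(π²(j² − l²)²) for j + l odd, ∫x²·sin(jπx/L)·sin(lπx/L) dx = (−1)^(j+l)·4jlL³/(π²(j² − l²)²); higher powers the same way via product-to-sum and parts. d²/dx² sin(jπx/L) = −(jπ/L)²·sin(jπx/L); on 0 ≤ x ≤ L, ∫sin²(jπx/L) dx = L/2 and ∫sin(jπx/L)·sin(lπx/L) dx = 0 for j ≠ l, so only diagonal terms survive in ∫|ψ|² and ∫ψ·ψ″; ∫ψ·ψ′ dx = [ψ²/2] between the walls = 0.
Normalization: ∫|ψ|² dx = 6.2163.
⟨x⟩ = 2.1369, ⟨x²⟩ = 5.3487 ⇒ Δx = 0.88450.
⟨p⟩ = 0.0000, ⟨p²⟩ = 1.8904 ⇒ Δp = 1.3749.
Δx·Δp = 1.2161.

1.22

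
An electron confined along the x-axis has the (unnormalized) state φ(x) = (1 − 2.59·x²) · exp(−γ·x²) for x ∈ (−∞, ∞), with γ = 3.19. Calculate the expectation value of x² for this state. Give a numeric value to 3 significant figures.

⟨x²⟩ = ∫ x²·|φ|² dx / ∫|φ|² dx (integrals over the domain).
Expand each integrand as polynomial × e^(−2γx²) and use ∫x^(2j)·e^(−2γx²) dx = (2j−1)!!/(4γ)^j · √(π/(2γ)), odd powers → 0; here √(π/(2γ)) = 0.70172.
State is unnormalized: ∫|φ|² dx = 0.50359, and ∫φ*·x²·φ dx = 0.022005, so ⟨x²⟩ = 0.022005 / 0.50359.
⟨x²⟩ = 0.043696.

0.0437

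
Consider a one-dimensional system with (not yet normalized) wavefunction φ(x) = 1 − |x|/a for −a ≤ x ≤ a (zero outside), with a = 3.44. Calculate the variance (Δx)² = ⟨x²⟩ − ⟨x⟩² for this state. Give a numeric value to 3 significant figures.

1.18

Compute ⟨x⟩ and ⟨x²⟩ separately, then (Δx)² = ⟨x²⟩ − ⟨x⟩².
φ is even, so ∫ over [−a, a] = 2∫₀ᵃ with φ = 1 − x/a there: ∫₀ᵃ (1 − x/a)² dx = a/3, ∫₀ᵃ x²(1 − x/a)² dx = a³/30, ∫₀ᵃ x⁴(1 − x/a)² dx = a⁵/105.
Normalization: ∫|φ|² dx = 2.2933.
⟨x⟩ = 0.0000 and ⟨x²⟩ = 1.1834.
(Δx)² = 1.1834 − (0.0000)² = 1.1834.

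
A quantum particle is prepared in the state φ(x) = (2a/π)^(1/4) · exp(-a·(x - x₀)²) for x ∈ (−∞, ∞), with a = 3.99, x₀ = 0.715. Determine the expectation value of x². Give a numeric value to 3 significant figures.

⟨x²⟩ = ∫ x²·|φ|² dx (integrals over the domain).
Gaussian moments (u = x − x₀): ∫u^(2j)·e^(−2au²) du = (2j−1)!!/(4a)^j · √(π/(2a)), odd powers integrate to 0; here √(π/(2a)) = 0.62744.
⟨x²⟩ = 0.57388.

0.574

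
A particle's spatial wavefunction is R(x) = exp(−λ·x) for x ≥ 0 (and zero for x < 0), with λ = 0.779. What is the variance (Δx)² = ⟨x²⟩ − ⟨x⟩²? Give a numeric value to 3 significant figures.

Compute ⟨x⟩ and ⟨x²⟩ separately, then (Δx)² = ⟨x²⟩ − ⟨x⟩².
Every integrand reduces to terms xʲ·e^(−2λx) on [0, ∞); use ∫₀^∞ xʲ·e^(−2λx) dx = j!/(2λ)^(j+1).
Normalization: ∫|R|² dx = 0.64185.
⟨x⟩ = 0.64185 and ⟨x²⟩ = 0.82394.
(Δx)² = 0.82394 − (0.64185)² = 0.41197.

0.412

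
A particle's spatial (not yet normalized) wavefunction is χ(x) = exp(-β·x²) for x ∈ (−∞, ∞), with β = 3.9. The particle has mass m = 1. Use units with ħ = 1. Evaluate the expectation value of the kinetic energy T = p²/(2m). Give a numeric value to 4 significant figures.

1.950

T = −(ħ²/2m) d²/dx², so ⟨T⟩ = −(ħ²/2m) ∫ χ*·χ'' dx / ∫|χ|² dx; with m = 1.
Gaussian moments: ∫x^(2j)·e^(−2βx²) dx = (2j−1)!!/(4β)^j · √(π/(2β)), odd powers integrate to 0; here √(π/(2β)) = 0.63464. Derivatives: d/dx e^(−βx²) = −2βx·e^(−βx²), d²/dx² e^(−βx²) = (4β²x² − 2β)·e^(−βx²).
State is unnormalized: ∫|χ|² dx = 0.63464, and ∫χ*·(−ħ²/2m · χ'') dx = 1.2375, so ⟨T⟩ = 1.2375 / 0.63464.
⟨T⟩ = 1.9500.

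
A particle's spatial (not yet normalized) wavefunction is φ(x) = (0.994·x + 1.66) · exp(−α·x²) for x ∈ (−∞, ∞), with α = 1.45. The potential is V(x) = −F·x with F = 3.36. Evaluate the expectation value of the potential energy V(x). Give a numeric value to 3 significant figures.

-0.653

⟨V⟩ = ∫ V(x)·|φ|² dx / ∫|φ|² dx.
Expand each integrand as polynomial × e^(−2αx²) and use ∫x^(2j)·e^(−2αx²) dx = (2j−1)!!/(4α)^j · √(π/(2α)), odd powers → 0; here √(π/(2α)) = 1.0408.
State is unnormalized: ∫|φ|² dx = 3.0454, and ∫φ*·V(x)·φ dx = -1.9898, so ⟨V⟩ = -1.9898 / 3.0454.
⟨V⟩ = -0.65338.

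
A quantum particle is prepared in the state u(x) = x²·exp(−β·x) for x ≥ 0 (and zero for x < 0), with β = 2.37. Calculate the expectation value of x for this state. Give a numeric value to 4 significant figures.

⟨x⟩ = ∫ x·|u|² dx / ∫|u|² dx (integrals over the domain).
Every integrand reduces to terms xʲ·e^(−2βx) on [0, ∞); use ∫₀^∞ xʲ·e^(−2βx) dx = j!/(2β)^(j+1).
State is unnormalized: ∫|u|² dx = 0.010030, and ∫u*·x·u dx = 0.010581, so ⟨x⟩ = 0.010581 / 0.010030.
⟨x⟩ = 1.0549.

1.055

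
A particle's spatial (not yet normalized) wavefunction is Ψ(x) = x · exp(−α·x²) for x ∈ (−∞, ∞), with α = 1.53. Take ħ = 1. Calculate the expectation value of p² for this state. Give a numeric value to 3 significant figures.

p² Ψ = −ħ² d²Ψ/dx²; ⟨p²⟩ = −ħ² ∫ Ψ*·Ψ'' dx / ∫|Ψ|² dx.
Expand each integrand as polynomial × e^(−2αx²) and use ∫x^(2j)·e^(−2αx²) dx = (2j−1)!!/(4α)^j · √(π/(2α)), odd powers → 0; here √(π/(2α)) = 1.0132. Differentiate with the product rule, d/dx e^(−αx²) = −2αx·e^(−αx²).
State is unnormalized: ∫|Ψ|² dx = 0.16556, and ∫Ψ*·(−ħ² Ψ'') dx = 0.75993, so ⟨p²⟩ = 0.75993 / 0.16556.
⟨p²⟩ = 4.5900.

4.59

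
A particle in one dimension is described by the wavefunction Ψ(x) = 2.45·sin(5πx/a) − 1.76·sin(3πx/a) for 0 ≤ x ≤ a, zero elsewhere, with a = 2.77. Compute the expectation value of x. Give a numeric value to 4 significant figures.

⟨x⟩ = ∫ x·|Ψ|² dx / ∫|Ψ|² dx (integrals over the domain).
On 0 ≤ x ≤ a (j ≠ l): ∫sin²(jπx/a) dx = a/2, ∫sin(jπx/a)·sin(lπx/a) dx = 0; diagonal moments ∫x·sin²(jπx/a) dx = a²/4, ∫x²·sin²(jπx/a) dx = a³·(1/6 − 1/(4j²π²)); cross terms ∫x·sin(jπx/a)·sin(lπx/a) dx = 0 for j + l even and −4jla²/(π²(j² − l²)²) for j + l odd, ∫x²·sin(jπx/a)·sin(lπx/a) dx = (−1)^(j+l)·4jla³/(π²(j² − l²)²); higher powers the same way via product-to-sum and parts.
State is unnormalized: ∫|Ψ|² dx = 12.604, and ∫Ψ*·x·Ψ dx = 17.456, so ⟨x⟩ = 17.456 / 12.604.
⟨x⟩ = 1.3850.

1.385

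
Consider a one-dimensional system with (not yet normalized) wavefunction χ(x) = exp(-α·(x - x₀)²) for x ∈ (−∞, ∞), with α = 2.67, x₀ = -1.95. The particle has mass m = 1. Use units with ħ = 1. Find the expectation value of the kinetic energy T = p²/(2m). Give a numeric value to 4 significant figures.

T = −(ħ²/2m) d²/dx², so ⟨T⟩ = −(ħ²/2m) ∫ χ*·χ'' dx / ∫|χ|² dx; with m = 1.
Gaussian moments (u = x − x₀): ∫u^(2j)·e^(−2αu²) du = (2j−1)!!/(4α)^j · √(π/(2α)), odd powers integrate to 0; here √(π/(2α)) = 0.76702. Derivatives: d/dx e^(−αu²) = −2αu·e^(−αu²), d²/dx² e^(−αu²) = (4α²u² − 2α)·e^(−αu²).
State is unnormalized: ∫|χ|² dx = 0.76702, and ∫χ*·(−ħ²/2m · χ'') dx = 1.0240, so ⟨T⟩ = 1.0240 / 0.76702.
⟨T⟩ = 1.3350.

1.335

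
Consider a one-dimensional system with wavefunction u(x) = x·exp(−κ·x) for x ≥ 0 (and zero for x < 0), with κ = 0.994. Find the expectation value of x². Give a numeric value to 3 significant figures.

3.04

⟨x²⟩ = ∫ x²·|u|² dx / ∫|u|² dx (integrals over the domain).
Every integrand reduces to terms xʲ·e^(−2κx) on [0, ∞); use ∫₀^∞ xʲ·e^(−2κx) dx = j!/(2κ)^(j+1).
State is unnormalized: ∫|u|² dx = 0.25455, and ∫u*·x²·u dx = 0.77291, so ⟨x²⟩ = 0.77291 / 0.25455.
⟨x²⟩ = 3.0363.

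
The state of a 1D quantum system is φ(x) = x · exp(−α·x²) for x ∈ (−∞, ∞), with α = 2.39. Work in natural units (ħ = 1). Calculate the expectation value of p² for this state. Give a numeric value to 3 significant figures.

7.17

p² φ = −ħ² d²φ/dx²; ⟨p²⟩ = −ħ² ∫ φ*·φ'' dx / ∫|φ|² dx.
Expand each integrand as polynomial × e^(−2αx²) and use ∫x^(2j)·e^(−2αx²) dx = (2j−1)!!/(4α)^j · √(π/(2α)), odd powers → 0; here √(π/(2α)) = 0.81070. Differentiate with the product rule, d/dx e^(−αx²) = −2αx·e^(−αx²).
State is unnormalized: ∫|φ|² dx = 0.084801, and ∫φ*·(−ħ² φ'') dx = 0.60803, so ⟨p²⟩ = 0.60803 / 0.084801.
⟨p²⟩ = 7.1700.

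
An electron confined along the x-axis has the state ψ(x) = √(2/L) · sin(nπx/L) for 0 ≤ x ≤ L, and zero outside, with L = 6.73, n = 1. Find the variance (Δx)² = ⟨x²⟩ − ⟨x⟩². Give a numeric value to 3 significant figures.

1.48

Compute ⟨x⟩ and ⟨x²⟩ separately, then (Δx)² = ⟨x²⟩ − ⟨x⟩².
With sin²θ = (1 − cos2θ)/2 on 0 ≤ x ≤ L: ∫sin²(nπx/L) dx = L/2, ∫x·sin²(nπx/L) dx = L²/4, ∫x²·sin²(nπx/L) dx = L³·(1/6 − 1/(4n²π²)); higher powers xᵏ the same way, integrating xᵏ·cos(2nπx/L) by parts.
⟨x⟩ = 3.3650 and ⟨x²⟩ = 12.803.
(Δx)² = 12.803 − (3.3650)² = 1.4798.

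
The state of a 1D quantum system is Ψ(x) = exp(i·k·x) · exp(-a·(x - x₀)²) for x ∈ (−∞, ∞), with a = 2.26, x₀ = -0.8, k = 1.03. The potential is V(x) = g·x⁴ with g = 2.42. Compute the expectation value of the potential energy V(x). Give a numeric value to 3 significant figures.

⟨V⟩ = ∫ V(x)·|Ψ|² dx / ∫|Ψ|² dx.
Gaussian moments (u = x − x₀): ∫u^(2j)·e^(−2au²) du = (2j−1)!!/(4a)^j · √(π/(2a)), odd powers integrate to 0; here √(π/(2a)) = 0.83369.
State is unnormalized: ∫|Ψ|² dx = 0.83369, and ∫Ψ*·V(x)·Ψ dx = 1.7575, so ⟨V⟩ = 1.7575 / 0.83369.
⟨V⟩ = 2.1080.

2.11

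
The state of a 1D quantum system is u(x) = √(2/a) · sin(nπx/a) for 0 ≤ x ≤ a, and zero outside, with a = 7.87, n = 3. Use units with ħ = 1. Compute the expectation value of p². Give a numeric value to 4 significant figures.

p² u = −ħ² d²u/dx²; ⟨p²⟩ = −ħ² ∫ u*·u'' dx.
d/dx sin(nπx/a) = (nπ/a)·cos(nπx/a) and d²/dx² sin(nπx/a) = −(nπ/a)²·sin(nπx/a); on 0 ≤ x ≤ a, ∫sin²(nπx/a) dx = a/2 and ∫sin(nπx/a)·cos(nπx/a) dx = 0.
⟨p²⟩ = 1.4341.

1.434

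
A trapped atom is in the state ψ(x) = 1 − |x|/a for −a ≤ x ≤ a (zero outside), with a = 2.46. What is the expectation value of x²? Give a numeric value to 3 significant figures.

⟨x²⟩ = ∫ x²·|ψ|² dx / ∫|ψ|² dx (integrals over the domain).
ψ is even, so ∫ over [−a, a] = 2∫₀ᵃ with ψ = 1 − x/a there: ∫₀ᵃ (1 − x/a)² dx = a/3, ∫₀ᵃ x²(1 − x/a)² dx = a³/30, ∫₀ᵃ x⁴(1 − x/a)² dx = a⁵/105.
State is unnormalized: ∫|ψ|² dx = 1.6400, and ∫ψ*·x²·ψ dx = 0.99246, so ⟨x²⟩ = 0.99246 / 1.6400.
⟨x²⟩ = 0.60516.

0.605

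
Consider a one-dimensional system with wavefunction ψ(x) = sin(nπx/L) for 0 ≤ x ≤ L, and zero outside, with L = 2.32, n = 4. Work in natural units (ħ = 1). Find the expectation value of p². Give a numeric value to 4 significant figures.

p² ψ = −ħ² d²ψ/dx²; ⟨p²⟩ = −ħ² ∫ ψ*·ψ'' dx / ∫|ψ|² dx.
d/dx sin(nπx/L) = (nπ/L)·cos(nπx/L) and d²/dx² sin(nπx/L) = −(nπ/L)²·sin(nπx/L); on 0 ≤ x ≤ L, ∫sin²(nπx/L) dx = L/2 and ∫sin(nπx/L)·cos(nπx/L) dx = 0.
State is unnormalized: ∫|ψ|² dx = 1.1600, and ∫ψ*·(−ħ² ψ'') dx = 34.033, so ⟨p²⟩ = 34.033 / 1.1600.
⟨p²⟩ = 29.339.

29.34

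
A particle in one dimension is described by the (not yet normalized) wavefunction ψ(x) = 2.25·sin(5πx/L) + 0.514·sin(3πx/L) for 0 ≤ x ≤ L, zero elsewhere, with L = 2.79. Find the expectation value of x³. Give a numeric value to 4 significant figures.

⟨x³⟩ = ∫ x³·|ψ|² dx / ∫|ψ|² dx (integrals over the domain).
On 0 ≤ x ≤ L (j ≠ l): ∫sin²(jπx/L) dx = L/2, ∫sin(jπx/L)·sin(lπx/L) dx = 0; diagonal moments ∫x·sin²(jπx/L) dx = L²/4, ∫x²·sin²(jπx/L) dx = L³·(1/6 − 1/(4j²π²)); cross terms ∫x·sin(jπx/L)·sin(lπx/L) dx = 0 for j + l even and −4jlL²/(π²(j² − l²)²) for j + l odd, ∫x²·sin(jπx/L)·sin(lπx/L) dx = (−1)^(j+l)·4jlL³/(π²(j² − l²)²); higher powers the same way via product-to-sum and parts.
State is unnormalized: ∫|ψ|² dx = 7.4307, and ∫ψ*·x³·ψ dx = 44.803, so ⟨x³⟩ = 44.803 / 7.4307.
⟨x³⟩ = 6.0294.

6.029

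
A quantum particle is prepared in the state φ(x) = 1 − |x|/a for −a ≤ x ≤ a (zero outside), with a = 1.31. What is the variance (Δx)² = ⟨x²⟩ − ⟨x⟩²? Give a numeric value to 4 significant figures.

Compute ⟨x⟩ and ⟨x²⟩ separately, then (Δx)² = ⟨x²⟩ − ⟨x⟩².
φ is even, so ∫ over [−a, a] = 2∫₀ᵃ with φ = 1 − x/a there: ∫₀ᵃ (1 − x/a)² dx = a/3, ∫₀ᵃ x²(1 − x/a)² dx = a³/30, ∫₀ᵃ x⁴(1 − x/a)² dx = a⁵/105.
Normalization: ∫|φ|² dx = 0.87333.
⟨x⟩ = 0.0000 and ⟨x²⟩ = 0.17161.
(Δx)² = 0.17161 − (0.0000)² = 0.17161.

0.1716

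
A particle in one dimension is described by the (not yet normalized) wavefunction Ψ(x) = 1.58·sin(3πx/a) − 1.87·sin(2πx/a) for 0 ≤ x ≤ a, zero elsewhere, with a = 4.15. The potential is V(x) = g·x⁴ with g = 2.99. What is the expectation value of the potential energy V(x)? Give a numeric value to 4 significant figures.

⟨V⟩ = ∫ V(x)·|Ψ|² dx / ∫|Ψ|² dx.
On 0 ≤ x ≤ a (j ≠ l): ∫sin²(jπx/a) dx = a/2, ∫sin(jπx/a)·sin(lπx/a) dx = 0; diagonal moments ∫x·sin²(jπx/a) dx = a²/4, ∫x²·sin²(jπx/a) dx = a³·(1/6 − 1/(4j²π²)); cross terms ∫x·sin(jπx/a)·sin(lπx/a) dx = 0 for j + l even and −4jla²/(π²(j² − l²)²) for j + l odd, ∫x²·sin(jπx/a)·sin(lπx/a) dx = (−1)^(j+l)·4jla³/(π²(j² − l²)²); higher powers the same way via product-to-sum and parts.
State is unnormalized: ∫|Ψ|² dx = 12.436, and ∫Ψ*·V(x)·Ψ dx = 3554.2, so ⟨V⟩ = 3554.2 / 12.436.
⟨V⟩ = 285.79.

285.8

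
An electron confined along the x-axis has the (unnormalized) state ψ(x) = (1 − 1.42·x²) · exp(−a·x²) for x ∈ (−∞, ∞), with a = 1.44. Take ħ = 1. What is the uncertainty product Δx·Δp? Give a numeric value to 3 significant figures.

0.661

Δx = √(⟨x²⟩−⟨x⟩²), Δp = √(⟨p²⟩−⟨p⟩²).
Expand each integrand as polynomial × e^(−2ax²) and use ∫x^(2j)·e^(−2ax²) dx = (2j−1)!!/(4a)^j · √(π/(2a)), odd powers → 0; here √(π/(2a)) = 1.0444. Differentiate with the product rule, d/dx e^(−ax²) = −2ax·e^(−ax²).
Normalization: ∫|ψ|² dx = 0.71990.
⟨x⟩ = 0.0000, ⟨x²⟩ = 0.10893 ⇒ Δx = 0.33004.
⟨p⟩ = 0.0000, ⟨p²⟩ = 4.0080 ⇒ Δp = 2.0020.
Δx·Δp = 0.66075.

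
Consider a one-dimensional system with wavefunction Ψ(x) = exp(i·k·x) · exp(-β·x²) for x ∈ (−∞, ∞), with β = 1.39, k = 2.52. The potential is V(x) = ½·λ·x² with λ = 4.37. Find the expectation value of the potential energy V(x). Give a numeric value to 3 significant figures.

0.393

⟨V⟩ = ∫ V(x)·|Ψ|² dx / ∫|Ψ|² dx.
Gaussian moments: ∫x^(2j)·e^(−2βx²) dx = (2j−1)!!/(4β)^j · √(π/(2β)), odd powers integrate to 0; here √(π/(2β)) = 1.0630.
State is unnormalized: ∫|Ψ|² dx = 1.0630, and ∫Ψ*·V(x)·Ψ dx = 0.41776, so ⟨V⟩ = 0.41776 / 1.0630.
⟨V⟩ = 0.39299.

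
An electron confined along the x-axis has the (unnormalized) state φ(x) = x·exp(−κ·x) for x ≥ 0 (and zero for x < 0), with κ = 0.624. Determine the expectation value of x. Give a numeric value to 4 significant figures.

2.404

⟨x⟩ = ∫ x·|φ|² dx / ∫|φ|² dx (integrals over the domain).
Every integrand reduces to terms xʲ·e^(−2κx) on [0, ∞); use ∫₀^∞ xʲ·e^(−2κx) dx = j!/(2κ)^(j+1).
State is unnormalized: ∫|φ|² dx = 1.0289, and ∫φ*·x·φ dx = 2.4734, so ⟨x⟩ = 2.4734 / 1.0289.
⟨x⟩ = 2.4038.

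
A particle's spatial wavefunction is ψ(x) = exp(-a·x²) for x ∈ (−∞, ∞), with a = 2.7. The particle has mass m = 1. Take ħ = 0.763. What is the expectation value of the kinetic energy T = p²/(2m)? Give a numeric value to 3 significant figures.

0.786

T = −(ħ²/2m) d²/dx², so ⟨T⟩ = −(ħ²/2m) ∫ ψ*·ψ'' dx / ∫|ψ|² dx; with m = 1.
Gaussian moments: ∫x^(2j)·e^(−2ax²) dx = (2j−1)!!/(4a)^j · √(π/(2a)), odd powers integrate to 0; here √(π/(2a)) = 0.76274. Derivatives: d/dx e^(−ax²) = −2ax·e^(−ax²), d²/dx² e^(−ax²) = (4a²x² − 2a)·e^(−ax²).
State is unnormalized: ∫|ψ|² dx = 0.76274, and ∫ψ*·(−ħ²/2m · ψ'') dx = 0.59946, so ⟨T⟩ = 0.59946 / 0.76274.
⟨T⟩ = 0.78593.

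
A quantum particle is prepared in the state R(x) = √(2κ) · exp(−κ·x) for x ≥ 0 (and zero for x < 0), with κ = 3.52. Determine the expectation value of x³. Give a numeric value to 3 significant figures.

0.0172

⟨x³⟩ = ∫ x³·|R|² dx (integrals over the domain).
Every integrand reduces to terms xʲ·e^(−2κx) on [0, ∞); use ∫₀^∞ xʲ·e^(−2κx) dx = j!/(2κ)^(j+1).
⟨x³⟩ = 0.017196.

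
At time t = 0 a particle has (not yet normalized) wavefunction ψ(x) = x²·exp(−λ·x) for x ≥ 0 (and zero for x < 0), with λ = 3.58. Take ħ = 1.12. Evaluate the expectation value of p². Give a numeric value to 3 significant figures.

5.36

p² ψ = −ħ² d²ψ/dx²; ⟨p²⟩ = −ħ² ∫ ψ*·ψ'' dx / ∫|ψ|² dx.
Differentiate x²·exp(−λ·x) with the product rule; every integrand then reduces to terms xʲ·e^(−2λx) on [0, ∞), with ∫₀^∞ xʲ·e^(−2λx) dx = j!/(2λ)^(j+1).
State is unnormalized: ∫|ψ|² dx = 0.0012754, and ∫ψ*·(−ħ² ψ'') dx = 0.0068348, so ⟨p²⟩ = 0.0068348 / 0.0012754.
⟨p²⟩ = 5.3590.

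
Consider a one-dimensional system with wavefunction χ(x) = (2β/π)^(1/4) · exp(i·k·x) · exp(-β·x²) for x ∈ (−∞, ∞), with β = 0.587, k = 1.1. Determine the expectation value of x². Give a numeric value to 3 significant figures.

⟨x²⟩ = ∫ x²·|χ|² dx (integrals over the domain).
Gaussian moments: ∫x^(2j)·e^(−2βx²) dx = (2j−1)!!/(4β)^j · √(π/(2β)), odd powers integrate to 0; here √(π/(2β)) = 1.6358.
⟨x²⟩ = 0.42589.

0.426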